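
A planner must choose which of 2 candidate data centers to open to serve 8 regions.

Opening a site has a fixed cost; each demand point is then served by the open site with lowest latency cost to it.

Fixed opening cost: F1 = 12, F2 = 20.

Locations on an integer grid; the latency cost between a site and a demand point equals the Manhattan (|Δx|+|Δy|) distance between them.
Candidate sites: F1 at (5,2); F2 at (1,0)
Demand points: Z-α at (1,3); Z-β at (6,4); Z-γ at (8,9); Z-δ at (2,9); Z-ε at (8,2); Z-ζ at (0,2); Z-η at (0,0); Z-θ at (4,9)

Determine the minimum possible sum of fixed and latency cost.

Open {F1}: assign each demand point to its cheapest open site.
  Z-α→F1 5, Z-β→F1 3, Z-γ→F1 10, Z-δ→F1 10, Z-ε→F1 3, Z-ζ→F1 5, Z-η→F1 7, Z-θ→F1 8
  latency cost 51, fixed 12 → total 63.
Compare {F1, F2}: latency cost 41 + fixed 32 = 73.
Compare {F2}: latency cost 63 + fixed 20 = 83.

63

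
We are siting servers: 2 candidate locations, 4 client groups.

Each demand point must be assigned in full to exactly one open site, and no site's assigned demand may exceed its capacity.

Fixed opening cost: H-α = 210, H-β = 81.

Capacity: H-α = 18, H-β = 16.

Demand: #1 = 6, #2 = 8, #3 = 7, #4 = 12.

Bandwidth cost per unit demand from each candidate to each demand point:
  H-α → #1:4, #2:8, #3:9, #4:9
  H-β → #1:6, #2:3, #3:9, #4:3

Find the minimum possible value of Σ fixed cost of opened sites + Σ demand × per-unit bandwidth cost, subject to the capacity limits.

Open {H-α, H-β}; cheapest assignment that respects the capacities:
  H-α (cap 18, load 18): #1, #4 — cost 6×4 + 12×9 = 132
  H-β (cap 16, load 15): #2, #3 — cost 8×3 + 7×9 = 87
  Shipping 219, fixed 291 → total 510.
  Any other capacity-feasible assignment to {H-α, H-β} ships for at least 219.
Total demand is 33 and no other set of sites has combined capacity ≥ 33, so {H-α, H-β} is the only feasible choice of open sites. Minimum: 510.

510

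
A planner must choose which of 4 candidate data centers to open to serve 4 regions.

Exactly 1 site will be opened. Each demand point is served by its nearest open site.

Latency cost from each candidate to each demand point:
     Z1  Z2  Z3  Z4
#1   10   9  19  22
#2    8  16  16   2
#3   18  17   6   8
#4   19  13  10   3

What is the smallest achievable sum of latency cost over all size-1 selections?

Open {#2}.
  Z1→#2 8, Z2→#2 16, Z3→#2 16, Z4→#2 2  ⇒ total 42.
Compare {#4}: total 45.
Compare {#3}: total 49.
No size-1 selection does better; minimum is 42.

42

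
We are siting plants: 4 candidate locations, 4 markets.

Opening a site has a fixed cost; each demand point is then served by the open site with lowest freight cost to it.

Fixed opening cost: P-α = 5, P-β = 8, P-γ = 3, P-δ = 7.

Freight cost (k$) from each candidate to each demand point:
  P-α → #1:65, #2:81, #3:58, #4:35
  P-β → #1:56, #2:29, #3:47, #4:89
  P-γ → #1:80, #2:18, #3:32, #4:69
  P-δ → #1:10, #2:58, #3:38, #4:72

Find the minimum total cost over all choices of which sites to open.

Open {P-α, P-γ, P-δ}: assign each demand point to its cheapest open site.
  #1→P-δ 10, #2→P-γ 18, #3→P-γ 32, #4→P-α 35
  freight cost 95, fixed 15 → total 110.
Compare {P-α, P-β, P-γ, P-δ}: freight cost 95 + fixed 23 = 118.
Compare {P-α, P-β, P-δ}: freight cost 112 + fixed 20 = 132.
Compare {P-γ, P-δ}: freight cost 129 + fixed 10 = 139.
All other subsets cost ≥ 118. Minimum total cost: 110.

110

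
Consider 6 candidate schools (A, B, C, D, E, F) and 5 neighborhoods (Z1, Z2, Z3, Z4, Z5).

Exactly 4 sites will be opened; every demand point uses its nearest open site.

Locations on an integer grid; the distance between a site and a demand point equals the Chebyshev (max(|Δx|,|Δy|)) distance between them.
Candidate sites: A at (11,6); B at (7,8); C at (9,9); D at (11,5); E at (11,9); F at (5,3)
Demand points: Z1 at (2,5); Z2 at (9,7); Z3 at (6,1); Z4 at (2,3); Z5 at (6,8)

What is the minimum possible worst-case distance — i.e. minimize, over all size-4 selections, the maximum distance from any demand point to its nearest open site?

Open {A, B, C, F}.
  Farthest demand point is Z1 at distance 3 (to F); all others are ≤ 3.
With {A, B, D, F} the worst case is 3.
With {A, B, E, F} the worst case is 3.
No size-4 selection achieves below 3.

3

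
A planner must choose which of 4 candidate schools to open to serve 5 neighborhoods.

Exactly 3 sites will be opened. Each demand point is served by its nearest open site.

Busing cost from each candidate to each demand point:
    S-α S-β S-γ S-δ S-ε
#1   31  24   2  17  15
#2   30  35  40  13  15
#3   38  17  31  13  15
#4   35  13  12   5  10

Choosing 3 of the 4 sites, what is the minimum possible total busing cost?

Open {#1, #2, #4}.
  S-α→#2 30, S-β→#4 13, S-γ→#1 2, S-δ→#4 5, S-ε→#4 10  ⇒ total 60.
Compare {#1, #3, #4}: total 61.
Compare {#2, #3, #4}: total 70.
No size-3 selection does better; minimum is 60.

60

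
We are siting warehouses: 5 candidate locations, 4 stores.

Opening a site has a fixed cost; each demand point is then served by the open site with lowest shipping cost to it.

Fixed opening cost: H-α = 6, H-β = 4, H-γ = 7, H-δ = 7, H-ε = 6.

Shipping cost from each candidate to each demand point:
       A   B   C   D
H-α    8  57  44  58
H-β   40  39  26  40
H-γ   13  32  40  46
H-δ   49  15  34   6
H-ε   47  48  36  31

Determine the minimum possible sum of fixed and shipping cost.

72

Open {H-α, H-β, H-δ}: assign each demand point to its cheapest open site.
  A→H-α 8, B→H-δ 15, C→H-β 26, D→H-δ 6
  shipping cost 55, fixed 17 → total 72.
Compare {H-α, H-δ}: shipping cost 63 + fixed 13 = 76.
Compare {H-β, H-γ, H-δ}: shipping cost 60 + fixed 18 = 78.
Compare {H-α, H-β, H-δ, H-ε}: shipping cost 55 + fixed 23 = 78.
All other subsets cost ≥ 76. Minimum total cost: 72.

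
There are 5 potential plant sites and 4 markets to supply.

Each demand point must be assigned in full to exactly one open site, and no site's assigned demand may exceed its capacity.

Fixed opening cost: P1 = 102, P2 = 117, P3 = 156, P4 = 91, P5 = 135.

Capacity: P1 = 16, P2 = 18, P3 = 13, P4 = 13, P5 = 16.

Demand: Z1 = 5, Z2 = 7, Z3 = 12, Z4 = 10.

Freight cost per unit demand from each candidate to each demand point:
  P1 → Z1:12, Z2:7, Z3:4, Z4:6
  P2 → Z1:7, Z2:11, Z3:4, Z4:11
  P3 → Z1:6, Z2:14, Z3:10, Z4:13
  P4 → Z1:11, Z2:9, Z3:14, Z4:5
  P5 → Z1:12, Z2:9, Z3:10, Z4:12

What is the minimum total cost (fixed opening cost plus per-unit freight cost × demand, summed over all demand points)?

492

Open {P1, P2, P4}; cheapest assignment that respects the capacities:
  P1 (cap 16, load 7): Z2 — cost 7×7 = 49
  P2 (cap 18, load 17): Z1, Z3 — cost 5×7 + 12×4 = 83
  P4 (cap 13, load 10): Z4 — cost 10×5 = 50
  Shipping 182, fixed 310 → total 492.
  Any other capacity-feasible assignment to {P1, P2, P4} ships for at least 182.
Compare {P2, P4, P5}: its best feasible assignment gives total 539.
Compare {P1, P4, P5}: its best feasible assignment gives total 549.
Every other set of open sites that can feasibly serve all demand totals ≥ 539 even under its best assignment. Minimum: 492.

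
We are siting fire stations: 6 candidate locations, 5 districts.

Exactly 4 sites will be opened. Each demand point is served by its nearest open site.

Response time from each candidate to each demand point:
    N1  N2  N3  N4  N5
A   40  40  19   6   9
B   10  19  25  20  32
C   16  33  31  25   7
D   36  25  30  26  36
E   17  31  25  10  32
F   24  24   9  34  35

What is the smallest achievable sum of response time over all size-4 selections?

Open {A, B, C, F}.
  N1→B 10, N2→B 19, N3→F 9, N4→A 6, N5→C 7  ⇒ total 51.
Compare {A, B, D, F}: total 53.
Compare {A, B, E, F}: total 53.
No size-4 selection does better; minimum is 51.

51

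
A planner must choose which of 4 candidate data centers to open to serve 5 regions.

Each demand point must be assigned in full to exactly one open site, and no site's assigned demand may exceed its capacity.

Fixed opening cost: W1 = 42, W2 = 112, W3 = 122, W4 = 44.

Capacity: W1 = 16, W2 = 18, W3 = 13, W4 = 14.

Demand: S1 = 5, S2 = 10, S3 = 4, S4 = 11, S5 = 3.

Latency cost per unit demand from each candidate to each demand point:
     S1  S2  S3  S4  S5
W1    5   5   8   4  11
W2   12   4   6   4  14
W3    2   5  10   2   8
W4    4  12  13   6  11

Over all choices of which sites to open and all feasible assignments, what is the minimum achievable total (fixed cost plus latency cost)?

329

Open {W1, W2}; cheapest assignment that respects the capacities:
  W1 (cap 16, load 16): S1, S4 — cost 5×5 + 11×4 = 69
  W2 (cap 18, load 17): S2, S3, S5 — cost 10×4 + 4×6 + 3×14 = 106
  Shipping 175, fixed 154 → total 329.
  Any other capacity-feasible assignment to {W1, W2} ships for at least 175.
Compare {W1, W2, W4}: its best feasible assignment gives total 359.
Compare {W1, W3, W4}: its best feasible assignment gives total 365.
Every other set of open sites that can feasibly serve all demand totals ≥ 359 even under its best assignment. Minimum: 329.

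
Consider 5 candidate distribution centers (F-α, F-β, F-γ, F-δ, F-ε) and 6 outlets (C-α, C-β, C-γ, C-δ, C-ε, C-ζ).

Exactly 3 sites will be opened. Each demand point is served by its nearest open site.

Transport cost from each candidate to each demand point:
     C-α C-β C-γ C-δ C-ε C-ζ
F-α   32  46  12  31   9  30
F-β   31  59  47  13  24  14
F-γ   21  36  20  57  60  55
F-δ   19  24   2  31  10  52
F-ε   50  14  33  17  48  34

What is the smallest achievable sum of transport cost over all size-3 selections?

Open {F-β, F-δ, F-ε}.
  C-α→F-δ 19, C-β→F-ε 14, C-γ→F-δ 2, C-δ→F-β 13, C-ε→F-δ 10, C-ζ→F-β 14  ⇒ total 72.
Compare {F-α, F-β, F-δ}: total 81.
Compare {F-β, F-γ, F-δ}: total 82.
No size-3 selection does better; minimum is 72.

72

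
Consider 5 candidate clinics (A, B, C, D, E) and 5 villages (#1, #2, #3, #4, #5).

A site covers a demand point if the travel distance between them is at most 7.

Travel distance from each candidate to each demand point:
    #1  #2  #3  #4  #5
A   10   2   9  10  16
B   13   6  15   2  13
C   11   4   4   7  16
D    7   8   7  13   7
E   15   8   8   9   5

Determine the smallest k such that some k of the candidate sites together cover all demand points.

2

Coverage sets (demand points within 7 of each site):
  A: {#2}
  B: {#2, #4}
  C: {#2, #3, #4}
  D: {#1, #3, #5}
  E: {#5}
No single site covers all 5 demand points.
But {B, D} covers everything, so the minimum is 2.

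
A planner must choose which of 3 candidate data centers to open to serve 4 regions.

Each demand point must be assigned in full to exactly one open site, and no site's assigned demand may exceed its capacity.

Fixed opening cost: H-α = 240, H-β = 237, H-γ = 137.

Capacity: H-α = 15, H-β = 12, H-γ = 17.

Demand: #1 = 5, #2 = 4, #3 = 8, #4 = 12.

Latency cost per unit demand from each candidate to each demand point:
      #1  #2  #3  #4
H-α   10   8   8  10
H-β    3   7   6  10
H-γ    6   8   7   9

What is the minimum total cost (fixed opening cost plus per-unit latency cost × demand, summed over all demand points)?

588

Open {H-β, H-γ}; cheapest assignment that respects the capacities:
  H-β (cap 12, load 12): #2, #3 — cost 4×7 + 8×6 = 76
  H-γ (cap 17, load 17): #1, #4 — cost 5×6 + 12×9 = 138
  Shipping 214, fixed 374 → total 588.
  Any other capacity-feasible assignment to {H-β, H-γ} ships for at least 214.
Compare {H-α, H-γ}: its best feasible assignment gives total 611.
Compare {H-α, H-β, H-γ}: its best feasible assignment gives total 828.
Every other set of open sites that can feasibly serve all demand totals ≥ 611 even under its best assignment. Minimum: 588.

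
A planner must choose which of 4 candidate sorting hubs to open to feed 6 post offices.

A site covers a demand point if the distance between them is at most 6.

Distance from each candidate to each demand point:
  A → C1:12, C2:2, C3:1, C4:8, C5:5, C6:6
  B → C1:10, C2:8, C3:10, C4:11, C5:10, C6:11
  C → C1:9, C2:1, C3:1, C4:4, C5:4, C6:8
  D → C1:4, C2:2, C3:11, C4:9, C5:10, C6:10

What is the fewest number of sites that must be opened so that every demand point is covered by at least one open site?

3

Coverage sets (demand points within 6 of each site):
  A: {C2, C3, C5, C6}
  B: {}
  C: {C2, C3, C4, C5}
  D: {C1, C2}
No 2 sites suffice: every size-2 union leaves at least one demand point uncovered.
But {A, C, D} covers everything, so the minimum is 3.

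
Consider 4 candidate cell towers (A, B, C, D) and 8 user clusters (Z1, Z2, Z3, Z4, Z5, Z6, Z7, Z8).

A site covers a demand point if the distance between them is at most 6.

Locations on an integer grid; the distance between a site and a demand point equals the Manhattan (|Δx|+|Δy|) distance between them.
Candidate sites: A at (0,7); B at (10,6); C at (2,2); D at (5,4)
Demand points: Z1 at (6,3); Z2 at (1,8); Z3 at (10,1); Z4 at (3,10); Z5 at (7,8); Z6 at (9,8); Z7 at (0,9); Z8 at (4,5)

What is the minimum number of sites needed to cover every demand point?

3

Coverage sets (demand points within 6 of each site):
  A: {Z2, Z4, Z7, Z8}
  B: {Z3, Z5, Z6}
  C: {Z1, Z8}
  D: {Z1, Z5, Z8}
No 2 sites suffice: every size-2 union leaves at least one demand point uncovered.
But {A, B, C} covers everything, so the minimum is 3.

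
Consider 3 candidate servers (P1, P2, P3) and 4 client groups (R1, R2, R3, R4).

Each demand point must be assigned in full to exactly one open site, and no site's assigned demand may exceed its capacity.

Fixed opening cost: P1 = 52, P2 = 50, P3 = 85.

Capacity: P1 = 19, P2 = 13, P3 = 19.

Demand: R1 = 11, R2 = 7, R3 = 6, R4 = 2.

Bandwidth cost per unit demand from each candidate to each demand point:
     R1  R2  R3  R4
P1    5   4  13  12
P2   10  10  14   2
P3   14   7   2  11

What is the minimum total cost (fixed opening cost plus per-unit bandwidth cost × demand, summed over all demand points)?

Open {P1, P3}; cheapest assignment that respects the capacities:
  P1 (cap 19, load 18): R1, R2 — cost 11×5 + 7×4 = 83
  P3 (cap 19, load 8): R3, R4 — cost 6×2 + 2×11 = 34
  Shipping 117, fixed 137 → total 254.
  Any other capacity-feasible assignment to {P1, P3} ships for at least 117.
Compare {P1, P2}: its best feasible assignment gives total 273.
Compare {P1, P2, P3}: its best feasible assignment gives total 286.
Every other set of open sites that can feasibly serve all demand totals ≥ 273 even under its best assignment. Minimum: 254.

254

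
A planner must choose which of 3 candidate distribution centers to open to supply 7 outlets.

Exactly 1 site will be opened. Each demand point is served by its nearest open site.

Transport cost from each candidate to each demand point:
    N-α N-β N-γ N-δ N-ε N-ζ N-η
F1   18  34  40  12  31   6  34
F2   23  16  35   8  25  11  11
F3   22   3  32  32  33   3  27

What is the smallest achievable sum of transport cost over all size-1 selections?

129

Open {F2}.
  N-α→F2 23, N-β→F2 16, N-γ→F2 35, N-δ→F2 8, N-ε→F2 25, N-ζ→F2 11, N-η→F2 11  ⇒ total 129.
Compare {F3}: total 152.
Compare {F1}: total 175.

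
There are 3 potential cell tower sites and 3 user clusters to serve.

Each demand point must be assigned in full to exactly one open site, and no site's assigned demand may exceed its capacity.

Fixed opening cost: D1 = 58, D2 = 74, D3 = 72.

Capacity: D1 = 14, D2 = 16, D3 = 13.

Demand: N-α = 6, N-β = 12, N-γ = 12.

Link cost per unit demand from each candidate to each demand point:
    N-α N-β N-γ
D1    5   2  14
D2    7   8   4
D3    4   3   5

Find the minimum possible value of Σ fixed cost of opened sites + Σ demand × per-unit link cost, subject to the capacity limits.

300

Open {D1, D2, D3}; cheapest assignment that respects the capacities:
  D1 (cap 14, load 12): N-β — cost 12×2 = 24
  D2 (cap 16, load 12): N-γ — cost 12×4 = 48
  D3 (cap 13, load 6): N-α — cost 6×4 = 24
  Shipping 96, fixed 204 → total 300.
  Any other capacity-feasible assignment to {D1, D2, D3} ships for at least 96.
Total demand is 30; every other set of sites either has combined capacity below 30 or cannot fit the demands without splitting one across sites, so {D1, D2, D3} is the only feasible choice of open sites. Minimum: 300.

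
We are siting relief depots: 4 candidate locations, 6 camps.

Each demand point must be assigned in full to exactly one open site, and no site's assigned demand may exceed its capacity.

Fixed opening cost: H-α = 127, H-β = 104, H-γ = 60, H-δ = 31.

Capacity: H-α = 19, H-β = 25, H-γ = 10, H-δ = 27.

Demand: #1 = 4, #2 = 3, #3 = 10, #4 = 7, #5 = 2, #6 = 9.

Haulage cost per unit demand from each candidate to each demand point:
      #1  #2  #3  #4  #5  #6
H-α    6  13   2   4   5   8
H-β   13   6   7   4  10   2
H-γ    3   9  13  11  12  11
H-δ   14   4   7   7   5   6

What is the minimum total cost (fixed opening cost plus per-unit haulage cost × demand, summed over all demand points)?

325

Open {H-β, H-δ}; cheapest assignment that respects the capacities:
  H-β (cap 25, load 20): #1, #4, #6 — cost 4×13 + 7×4 + 9×2 = 98
  H-δ (cap 27, load 15): #2, #3, #5 — cost 3×4 + 10×7 + 2×5 = 92
  Shipping 190, fixed 135 → total 325.
  Any other capacity-feasible assignment to {H-β, H-δ} ships for at least 190.
Compare {H-α, H-δ}: its best feasible assignment gives total 327.
Compare {H-γ, H-δ}: its best feasible assignment gives total 327.
Every other set of open sites that can feasibly serve all demand totals ≥ 327 even under its best assignment. Minimum: 325.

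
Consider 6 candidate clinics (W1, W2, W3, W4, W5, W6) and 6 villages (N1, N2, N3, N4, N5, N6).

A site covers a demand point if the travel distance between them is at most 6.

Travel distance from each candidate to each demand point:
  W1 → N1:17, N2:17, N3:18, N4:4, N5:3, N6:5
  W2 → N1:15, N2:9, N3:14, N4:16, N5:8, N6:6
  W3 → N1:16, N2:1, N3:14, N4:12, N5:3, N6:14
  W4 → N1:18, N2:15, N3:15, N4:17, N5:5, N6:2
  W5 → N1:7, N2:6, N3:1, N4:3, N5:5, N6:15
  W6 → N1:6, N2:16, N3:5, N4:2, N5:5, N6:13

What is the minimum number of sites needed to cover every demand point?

3

Coverage sets (demand points within 6 of each site):
  W1: {N4, N5, N6}
  W2: {N6}
  W3: {N2, N5}
  W4: {N5, N6}
  W5: {N2, N3, N4, N5}
  W6: {N1, N3, N4, N5}
No 2 sites suffice: every size-2 union leaves at least one demand point uncovered.
But {W1, W3, W6} covers everything, so the minimum is 3.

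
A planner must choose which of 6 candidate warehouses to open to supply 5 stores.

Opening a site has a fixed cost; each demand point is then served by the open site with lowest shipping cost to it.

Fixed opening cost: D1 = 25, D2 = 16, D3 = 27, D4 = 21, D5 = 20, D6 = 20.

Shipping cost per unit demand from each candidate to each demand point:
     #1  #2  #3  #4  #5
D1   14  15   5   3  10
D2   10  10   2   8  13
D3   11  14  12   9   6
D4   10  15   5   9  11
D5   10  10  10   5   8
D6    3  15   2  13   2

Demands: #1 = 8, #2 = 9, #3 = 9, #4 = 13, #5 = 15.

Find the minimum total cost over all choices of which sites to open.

262

Open {D1, D2, D6}: assign each demand point to its cheapest open site.
  #1→D6 8×3=24, #2→D2 9×10=90, #3→D2 9×2=18, #4→D1 13×3=39, #5→D6 15×2=30
  shipping cost 201, fixed 61 → total 262.
Compare {D1, D5, D6}: shipping cost 201 + fixed 65 = 266.
Compare {D5, D6}: shipping cost 227 + fixed 40 = 267.
Compare {D1, D2, D5, D6}: shipping cost 201 + fixed 81 = 282.
All other subsets cost ≥ 266. Minimum total cost: 262.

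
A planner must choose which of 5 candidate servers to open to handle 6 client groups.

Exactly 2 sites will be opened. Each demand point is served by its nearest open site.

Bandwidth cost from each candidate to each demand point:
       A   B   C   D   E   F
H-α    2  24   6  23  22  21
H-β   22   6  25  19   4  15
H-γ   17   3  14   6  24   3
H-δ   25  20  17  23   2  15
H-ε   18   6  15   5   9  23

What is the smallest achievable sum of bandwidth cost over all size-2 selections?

Open {H-α, H-γ}.
  A→H-α 2, B→H-γ 3, C→H-α 6, D→H-γ 6, E→H-α 22, F→H-γ 3  ⇒ total 42.
Compare {H-γ, H-δ}: total 45.
Compare {H-β, H-γ}: total 47.
No size-2 selection does better; minimum is 42.

42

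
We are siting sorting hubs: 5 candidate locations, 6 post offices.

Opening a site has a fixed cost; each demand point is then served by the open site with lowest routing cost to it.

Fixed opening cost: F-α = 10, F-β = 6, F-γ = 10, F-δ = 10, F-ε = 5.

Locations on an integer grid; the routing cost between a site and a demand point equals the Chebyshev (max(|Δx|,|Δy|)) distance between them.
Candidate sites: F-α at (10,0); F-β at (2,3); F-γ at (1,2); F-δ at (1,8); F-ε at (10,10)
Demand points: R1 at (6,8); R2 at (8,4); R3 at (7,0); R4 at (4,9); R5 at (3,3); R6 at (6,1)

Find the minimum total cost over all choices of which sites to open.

Open {F-β}: assign each demand point to its cheapest open site.
  R1→F-β 5, R2→F-β 6, R3→F-β 5, R4→F-β 6, R5→F-β 1, R6→F-β 4
  routing cost 27, fixed 6 → total 33.
Compare {F-β, F-ε}: routing cost 26 + fixed 11 = 37.
Compare {F-α, F-β}: routing cost 23 + fixed 16 = 39.
Compare {F-β, F-δ}: routing cost 24 + fixed 16 = 40.
All other subsets cost ≥ 37. Minimum total cost: 33.

33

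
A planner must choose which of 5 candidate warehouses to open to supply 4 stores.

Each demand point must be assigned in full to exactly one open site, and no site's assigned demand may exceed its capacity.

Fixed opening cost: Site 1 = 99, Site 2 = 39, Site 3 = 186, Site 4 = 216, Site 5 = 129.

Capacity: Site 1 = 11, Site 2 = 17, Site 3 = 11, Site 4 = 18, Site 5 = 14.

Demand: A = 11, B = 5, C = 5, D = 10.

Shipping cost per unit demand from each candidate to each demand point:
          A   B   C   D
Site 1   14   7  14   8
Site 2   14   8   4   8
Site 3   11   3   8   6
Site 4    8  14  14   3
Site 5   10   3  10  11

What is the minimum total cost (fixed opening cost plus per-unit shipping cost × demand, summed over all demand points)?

512

Open {Site 1, Site 2, Site 5}; cheapest assignment that respects the capacities:
  Site 1 (cap 11, load 5): B — cost 5×7 = 35
  Site 2 (cap 17, load 15): C, D — cost 5×4 + 10×8 = 100
  Site 5 (cap 14, load 11): A — cost 11×10 = 110
  Shipping 245, fixed 267 → total 512.
  Any other capacity-feasible assignment to {Site 1, Site 2, Site 5} ships for at least 245.
Compare {Site 2, Site 4}: its best feasible assignment gives total 513.
Compare {Site 1, Site 2, Site 4}: its best feasible assignment gives total 577.
Every other set of open sites that can feasibly serve all demand totals ≥ 513 even under its best assignment. Minimum: 512.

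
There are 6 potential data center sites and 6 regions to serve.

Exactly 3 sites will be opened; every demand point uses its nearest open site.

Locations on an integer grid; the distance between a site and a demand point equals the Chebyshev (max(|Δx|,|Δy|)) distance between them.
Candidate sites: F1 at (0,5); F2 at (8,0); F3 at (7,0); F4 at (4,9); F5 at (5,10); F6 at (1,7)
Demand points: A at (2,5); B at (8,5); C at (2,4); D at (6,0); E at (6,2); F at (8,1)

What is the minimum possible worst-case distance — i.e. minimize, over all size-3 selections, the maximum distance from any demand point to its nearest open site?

4

Open {F1, F2, F4}.
  Farthest demand point is B at distance 4 (to F4); all others are ≤ 4.
With {F1, F3, F4} the worst case is 4.
With {F2, F4, F6} the worst case is 4.
No size-3 selection achieves below 4.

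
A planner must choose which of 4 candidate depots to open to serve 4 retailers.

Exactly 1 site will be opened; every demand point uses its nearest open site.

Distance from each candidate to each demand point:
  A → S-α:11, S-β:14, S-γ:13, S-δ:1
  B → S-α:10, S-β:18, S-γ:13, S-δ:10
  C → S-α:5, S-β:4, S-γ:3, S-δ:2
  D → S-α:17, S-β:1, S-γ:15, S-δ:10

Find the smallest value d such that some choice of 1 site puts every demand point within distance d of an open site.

5

Open {C}.
  Farthest demand point is S-α at distance 5 (to C); all others are ≤ 5.
With {A} the worst case is 14.
With {D} the worst case is 17.
No size-1 selection achieves below 5.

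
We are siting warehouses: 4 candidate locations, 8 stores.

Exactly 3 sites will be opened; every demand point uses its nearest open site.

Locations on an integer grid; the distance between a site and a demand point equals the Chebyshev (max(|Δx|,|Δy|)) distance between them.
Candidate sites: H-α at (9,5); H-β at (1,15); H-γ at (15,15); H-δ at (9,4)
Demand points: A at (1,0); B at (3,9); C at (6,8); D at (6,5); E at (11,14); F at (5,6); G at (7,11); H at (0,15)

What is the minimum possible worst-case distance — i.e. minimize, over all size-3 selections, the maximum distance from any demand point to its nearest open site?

Open {H-α, H-β, H-γ}.
  Farthest demand point is A at distance 8 (to H-α); all others are ≤ 8.
With {H-β, H-γ, H-δ} the worst case is 8.
With {H-α, H-β, H-δ} the worst case is 9.
No size-3 selection achieves below 8.

8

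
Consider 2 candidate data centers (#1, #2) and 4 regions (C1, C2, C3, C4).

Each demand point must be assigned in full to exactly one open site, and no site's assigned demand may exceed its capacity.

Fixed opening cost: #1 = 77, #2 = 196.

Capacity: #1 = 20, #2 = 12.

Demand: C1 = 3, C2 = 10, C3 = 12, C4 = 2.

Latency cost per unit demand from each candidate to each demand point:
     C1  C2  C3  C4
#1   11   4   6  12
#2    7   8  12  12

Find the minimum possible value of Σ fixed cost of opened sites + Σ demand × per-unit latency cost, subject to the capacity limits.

Open {#1, #2}; cheapest assignment that respects the capacities:
  #1 (cap 20, load 17): C1, C3, C4 — cost 3×11 + 12×6 + 2×12 = 129
  #2 (cap 12, load 10): C2 — cost 10×8 = 80
  Shipping 209, fixed 273 → total 482.
  Any other capacity-feasible assignment to {#1, #2} ships for at least 209.
Total demand is 27 and no other set of sites has combined capacity ≥ 27, so {#1, #2} is the only feasible choice of open sites. Minimum: 482.

482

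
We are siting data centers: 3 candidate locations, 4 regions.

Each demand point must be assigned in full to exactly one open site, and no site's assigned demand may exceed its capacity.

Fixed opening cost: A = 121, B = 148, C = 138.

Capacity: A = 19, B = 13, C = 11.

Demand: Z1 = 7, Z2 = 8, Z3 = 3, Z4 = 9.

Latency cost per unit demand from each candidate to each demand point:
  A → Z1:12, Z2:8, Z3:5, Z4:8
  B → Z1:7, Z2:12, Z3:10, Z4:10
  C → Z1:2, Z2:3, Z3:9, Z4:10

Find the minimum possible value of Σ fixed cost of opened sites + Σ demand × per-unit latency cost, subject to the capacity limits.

436

Open {A, C}; cheapest assignment that respects the capacities:
  A (cap 19, load 17): Z2, Z4 — cost 8×8 + 9×8 = 136
  C (cap 11, load 10): Z1, Z3 — cost 7×2 + 3×9 = 41
  Shipping 177, fixed 259 → total 436.
  Any other capacity-feasible assignment to {A, C} ships for at least 177.
Compare {A, B}: its best feasible assignment gives total 484.
Compare {A, B, C}: its best feasible assignment gives total 567.
Every other set of open sites that can feasibly serve all demand totals ≥ 484 even under its best assignment. Minimum: 436.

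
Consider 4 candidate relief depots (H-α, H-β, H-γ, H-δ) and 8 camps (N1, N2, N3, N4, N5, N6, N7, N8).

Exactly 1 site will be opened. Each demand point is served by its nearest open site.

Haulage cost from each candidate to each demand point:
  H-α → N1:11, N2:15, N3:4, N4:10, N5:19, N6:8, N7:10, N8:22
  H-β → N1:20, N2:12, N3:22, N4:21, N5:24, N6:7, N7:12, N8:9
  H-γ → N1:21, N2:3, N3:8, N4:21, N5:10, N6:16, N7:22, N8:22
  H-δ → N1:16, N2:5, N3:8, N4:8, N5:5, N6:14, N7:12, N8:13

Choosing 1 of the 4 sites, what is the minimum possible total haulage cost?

Open {H-δ}.
  N1→H-δ 16, N2→H-δ 5, N3→H-δ 8, N4→H-δ 8, N5→H-δ 5, N6→H-δ 14, N7→H-δ 12, N8→H-δ 13  ⇒ total 81.
Compare {H-α}: total 99.
Compare {H-γ}: total 123.
No size-1 selection does better; minimum is 81.

81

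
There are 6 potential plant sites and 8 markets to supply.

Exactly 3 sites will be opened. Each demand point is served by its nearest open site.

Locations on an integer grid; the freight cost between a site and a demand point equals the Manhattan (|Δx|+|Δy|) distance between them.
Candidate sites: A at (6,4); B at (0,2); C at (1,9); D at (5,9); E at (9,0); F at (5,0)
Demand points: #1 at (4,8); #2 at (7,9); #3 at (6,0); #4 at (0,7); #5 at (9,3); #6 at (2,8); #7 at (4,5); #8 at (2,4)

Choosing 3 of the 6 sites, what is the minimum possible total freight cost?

24

Open {A, C, D}.
  #1→D 2, #2→D 2, #3→A 4, #4→C 3, #5→A 4, #6→C 2, #7→A 3, #8→A 4  ⇒ total 24.
Compare {C, D, E}: total 26.
Compare {A, C, F}: total 27.
No size-3 selection does better; minimum is 24.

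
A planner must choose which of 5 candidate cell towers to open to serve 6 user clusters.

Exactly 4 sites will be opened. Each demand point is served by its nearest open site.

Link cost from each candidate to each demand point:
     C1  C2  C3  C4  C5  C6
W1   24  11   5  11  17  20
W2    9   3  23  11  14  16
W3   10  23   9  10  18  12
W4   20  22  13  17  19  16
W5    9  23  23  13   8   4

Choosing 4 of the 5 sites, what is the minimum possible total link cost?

Open {W1, W2, W3, W5}.
  C1→W2 9, C2→W2 3, C3→W1 5, C4→W3 10, C5→W5 8, C6→W5 4  ⇒ total 39.
Compare {W1, W2, W4, W5}: total 40.
Compare {W2, W3, W4, W5}: total 43.
No size-4 selection does better; minimum is 39.

39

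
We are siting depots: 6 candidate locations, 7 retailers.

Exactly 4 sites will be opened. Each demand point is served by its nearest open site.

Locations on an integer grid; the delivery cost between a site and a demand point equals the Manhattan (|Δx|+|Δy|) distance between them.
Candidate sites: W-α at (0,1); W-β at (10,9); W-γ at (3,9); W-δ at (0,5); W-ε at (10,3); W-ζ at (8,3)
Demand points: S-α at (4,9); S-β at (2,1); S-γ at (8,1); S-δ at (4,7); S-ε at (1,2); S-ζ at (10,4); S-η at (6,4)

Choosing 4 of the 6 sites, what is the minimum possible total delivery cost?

14

Open {W-α, W-γ, W-ε, W-ζ}.
  S-α→W-γ 1, S-β→W-α 2, S-γ→W-ζ 2, S-δ→W-γ 3, S-ε→W-α 2, S-ζ→W-ε 1, S-η→W-ζ 3  ⇒ total 14.
Compare {W-α, W-β, W-γ, W-ζ}: total 16.
Compare {W-α, W-γ, W-δ, W-ζ}: total 16.
No size-4 selection does better; minimum is 14.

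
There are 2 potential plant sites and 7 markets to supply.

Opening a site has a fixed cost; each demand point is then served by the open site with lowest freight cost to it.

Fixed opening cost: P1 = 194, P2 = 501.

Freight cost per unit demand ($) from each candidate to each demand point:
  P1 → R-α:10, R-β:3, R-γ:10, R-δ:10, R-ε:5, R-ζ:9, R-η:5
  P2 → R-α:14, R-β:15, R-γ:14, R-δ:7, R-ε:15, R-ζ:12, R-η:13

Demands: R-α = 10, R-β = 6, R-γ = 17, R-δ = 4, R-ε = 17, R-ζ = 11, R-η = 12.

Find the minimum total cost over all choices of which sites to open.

Open {P1}: assign each demand point to its cheapest open site.
  R-α→P1 10×10=100, R-β→P1 6×3=18, R-γ→P1 17×10=170, R-δ→P1 4×10=40, R-ε→P1 17×5=85, R-ζ→P1 11×9=99, R-η→P1 12×5=60
  freight cost 572, fixed 194 → total 766.
Compare {P1, P2}: freight cost 560 + fixed 695 = 1255.
Compare {P2}: freight cost 1039 + fixed 501 = 1540.

766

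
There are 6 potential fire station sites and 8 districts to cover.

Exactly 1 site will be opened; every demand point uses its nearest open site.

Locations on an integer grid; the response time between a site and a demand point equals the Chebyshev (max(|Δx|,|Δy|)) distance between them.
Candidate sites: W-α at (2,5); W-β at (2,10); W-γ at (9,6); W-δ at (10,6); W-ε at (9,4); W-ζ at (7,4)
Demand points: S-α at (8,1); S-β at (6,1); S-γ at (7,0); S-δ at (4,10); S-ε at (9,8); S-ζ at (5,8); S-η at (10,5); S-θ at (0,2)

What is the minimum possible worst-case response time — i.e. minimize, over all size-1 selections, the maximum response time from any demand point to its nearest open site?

7

Open {W-ζ}.
  Farthest demand point is S-θ at response time 7 (to W-ζ); all others are ≤ 7.
With {W-α} the worst case is 8.
With {W-γ} the worst case is 9.
No size-1 selection achieves below 7.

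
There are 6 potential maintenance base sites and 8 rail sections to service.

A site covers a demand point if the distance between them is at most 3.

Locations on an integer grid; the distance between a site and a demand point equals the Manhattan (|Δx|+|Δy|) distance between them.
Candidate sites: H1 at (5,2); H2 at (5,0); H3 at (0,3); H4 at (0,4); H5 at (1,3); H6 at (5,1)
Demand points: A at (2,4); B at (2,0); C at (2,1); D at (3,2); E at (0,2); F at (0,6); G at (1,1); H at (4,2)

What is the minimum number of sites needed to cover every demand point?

Coverage sets (demand points within 3 of each site):
  H1: {D, H}
  H2: {B, H}
  H3: {A, E, F, G}
  H4: {A, E, F}
  H5: {A, C, D, E, G}
  H6: {C, D, H}
No 2 sites suffice: every size-2 union leaves at least one demand point uncovered.
But {H2, H3, H5} covers everything, so the minimum is 3.

3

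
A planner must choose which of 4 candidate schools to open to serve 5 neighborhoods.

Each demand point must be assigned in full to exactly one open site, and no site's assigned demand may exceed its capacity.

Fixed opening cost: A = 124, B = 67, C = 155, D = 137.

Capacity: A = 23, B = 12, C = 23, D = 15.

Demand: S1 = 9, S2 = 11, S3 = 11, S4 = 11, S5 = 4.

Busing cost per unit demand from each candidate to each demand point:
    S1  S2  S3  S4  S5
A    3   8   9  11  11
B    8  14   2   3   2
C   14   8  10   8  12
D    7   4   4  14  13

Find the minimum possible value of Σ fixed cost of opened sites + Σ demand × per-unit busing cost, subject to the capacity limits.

Open {A, B, D}; cheapest assignment that respects the capacities:
  A (cap 23, load 20): S1, S2 — cost 9×3 + 11×8 = 115
  B (cap 12, load 11): S4 — cost 11×3 = 33
  D (cap 15, load 15): S3, S5 — cost 11×4 + 4×13 = 96
  Shipping 244, fixed 328 → total 572.
  Any other capacity-feasible assignment to {A, B, D} ships for at least 244.
Compare {A, B, C}: its best feasible assignment gives total 615.
Compare {B, C, D}: its best feasible assignment gives total 672.
Every other set of open sites that can feasibly serve all demand totals ≥ 615 even under its best assignment. Minimum: 572.

572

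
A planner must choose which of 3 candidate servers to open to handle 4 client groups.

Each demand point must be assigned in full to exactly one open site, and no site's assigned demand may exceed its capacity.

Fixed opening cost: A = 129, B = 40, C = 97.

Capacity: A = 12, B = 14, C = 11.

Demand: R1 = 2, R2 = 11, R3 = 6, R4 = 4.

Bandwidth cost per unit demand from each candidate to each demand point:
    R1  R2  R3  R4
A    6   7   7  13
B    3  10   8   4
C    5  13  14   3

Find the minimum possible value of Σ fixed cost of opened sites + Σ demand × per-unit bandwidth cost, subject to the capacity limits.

316

Open {A, B}; cheapest assignment that respects the capacities:
  A (cap 12, load 11): R2 — cost 11×7 = 77
  B (cap 14, load 12): R1, R3, R4 — cost 2×3 + 6×8 + 4×4 = 70
  Shipping 147, fixed 169 → total 316.
  Any other capacity-feasible assignment to {A, B} ships for at least 147.
Compare {B, C}: its best feasible assignment gives total 349.
Compare {A, B, C}: its best feasible assignment gives total 409.
Every other set of open sites that can feasibly serve all demand totals ≥ 349 even under its best assignment. Minimum: 316.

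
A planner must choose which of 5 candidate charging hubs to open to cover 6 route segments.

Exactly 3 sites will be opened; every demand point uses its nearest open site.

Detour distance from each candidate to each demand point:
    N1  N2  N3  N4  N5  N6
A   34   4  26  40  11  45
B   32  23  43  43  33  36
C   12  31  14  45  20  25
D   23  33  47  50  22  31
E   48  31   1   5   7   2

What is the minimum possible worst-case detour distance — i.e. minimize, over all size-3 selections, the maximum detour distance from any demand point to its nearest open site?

Open {A, C, E}.
  Farthest demand point is N1 at detour distance 12 (to C); all others are ≤ 12.
With {A, D, E} the worst case is 23.
With {B, C, E} the worst case is 23.
No size-3 selection achieves below 12.

12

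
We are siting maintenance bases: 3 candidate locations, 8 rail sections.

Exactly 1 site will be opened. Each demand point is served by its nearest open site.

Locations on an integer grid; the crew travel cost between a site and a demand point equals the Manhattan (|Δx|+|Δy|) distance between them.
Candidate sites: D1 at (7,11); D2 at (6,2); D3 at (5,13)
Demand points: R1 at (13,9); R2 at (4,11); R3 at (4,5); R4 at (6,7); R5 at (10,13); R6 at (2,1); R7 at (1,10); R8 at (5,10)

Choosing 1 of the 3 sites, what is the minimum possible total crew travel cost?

55

Open {D1}.
  R1→D1 8, R2→D1 3, R3→D1 9, R4→D1 5, R5→D1 5, R6→D1 15, R7→D1 7, R8→D1 3  ⇒ total 55.
Compare {D3}: total 61.
Compare {D2}: total 77.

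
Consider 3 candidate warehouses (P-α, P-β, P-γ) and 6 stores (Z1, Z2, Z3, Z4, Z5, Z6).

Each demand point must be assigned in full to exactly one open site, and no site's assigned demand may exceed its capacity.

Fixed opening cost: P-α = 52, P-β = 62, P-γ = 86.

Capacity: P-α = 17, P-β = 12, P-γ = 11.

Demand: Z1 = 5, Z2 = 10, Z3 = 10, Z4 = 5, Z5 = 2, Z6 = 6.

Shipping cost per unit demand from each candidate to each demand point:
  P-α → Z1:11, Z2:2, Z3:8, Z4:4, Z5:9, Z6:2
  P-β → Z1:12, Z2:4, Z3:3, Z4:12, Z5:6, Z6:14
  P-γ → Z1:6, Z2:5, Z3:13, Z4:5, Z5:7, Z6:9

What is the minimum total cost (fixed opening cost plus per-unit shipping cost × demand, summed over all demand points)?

Open {P-α, P-β, P-γ}; cheapest assignment that respects the capacities:
  P-α (cap 17, load 16): Z2, Z6 — cost 10×2 + 6×2 = 32
  P-β (cap 12, load 12): Z3, Z5 — cost 10×3 + 2×6 = 42
  P-γ (cap 11, load 10): Z1, Z4 — cost 5×6 + 5×5 = 55
  Shipping 129, fixed 200 → total 329.
  Any other capacity-feasible assignment to {P-α, P-β, P-γ} ships for at least 129.
Total demand is 38 and no other set of sites has combined capacity ≥ 38, so {P-α, P-β, P-γ} is the only feasible choice of open sites. Minimum: 329.

329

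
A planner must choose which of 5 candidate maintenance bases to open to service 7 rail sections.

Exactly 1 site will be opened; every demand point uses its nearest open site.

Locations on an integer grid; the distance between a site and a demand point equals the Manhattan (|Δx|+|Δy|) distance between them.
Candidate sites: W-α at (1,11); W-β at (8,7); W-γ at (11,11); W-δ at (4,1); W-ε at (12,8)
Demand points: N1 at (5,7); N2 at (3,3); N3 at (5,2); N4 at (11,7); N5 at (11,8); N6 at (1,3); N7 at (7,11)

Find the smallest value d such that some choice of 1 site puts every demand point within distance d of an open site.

11

Open {W-β}.
  Farthest demand point is N6 at distance 11 (to W-β); all others are ≤ 11.
With {W-α} the worst case is 14.
With {W-δ} the worst case is 14.
No size-1 selection achieves below 11.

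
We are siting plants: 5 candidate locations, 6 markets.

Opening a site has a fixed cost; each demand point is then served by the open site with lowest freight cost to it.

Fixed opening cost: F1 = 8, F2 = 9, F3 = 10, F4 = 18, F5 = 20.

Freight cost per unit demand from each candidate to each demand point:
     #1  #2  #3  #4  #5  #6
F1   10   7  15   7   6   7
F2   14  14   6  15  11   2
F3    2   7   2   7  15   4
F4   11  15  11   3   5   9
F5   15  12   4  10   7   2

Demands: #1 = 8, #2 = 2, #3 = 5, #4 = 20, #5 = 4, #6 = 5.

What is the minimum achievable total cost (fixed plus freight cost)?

167

Open {F2, F3, F4}: assign each demand point to its cheapest open site.
  #1→F3 8×2=16, #2→F3 2×7=14, #3→F3 5×2=10, #4→F4 20×3=60, #5→F4 4×5=20, #6→F2 5×2=10
  freight cost 130, fixed 37 → total 167.
Compare {F3, F4}: freight cost 140 + fixed 28 = 168.
Compare {F1, F2, F3, F4}: freight cost 130 + fixed 45 = 175.
Compare {F1, F3, F4}: freight cost 140 + fixed 36 = 176.
All other subsets cost ≥ 168. Minimum total cost: 167.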